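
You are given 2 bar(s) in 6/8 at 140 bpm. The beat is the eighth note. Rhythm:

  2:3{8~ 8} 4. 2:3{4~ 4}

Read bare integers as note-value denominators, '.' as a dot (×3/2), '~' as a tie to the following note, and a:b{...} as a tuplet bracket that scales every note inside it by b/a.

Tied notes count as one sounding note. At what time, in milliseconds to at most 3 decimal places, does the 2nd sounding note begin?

1. 0.0ms @ 0 + 1285.714ms (3)
2. 1285.714ms @ 3 + 1285.714ms (3)
3. 2571.429ms @ 6 + 2571.429ms (6)

note 2 onset = 3b = 1285.714ms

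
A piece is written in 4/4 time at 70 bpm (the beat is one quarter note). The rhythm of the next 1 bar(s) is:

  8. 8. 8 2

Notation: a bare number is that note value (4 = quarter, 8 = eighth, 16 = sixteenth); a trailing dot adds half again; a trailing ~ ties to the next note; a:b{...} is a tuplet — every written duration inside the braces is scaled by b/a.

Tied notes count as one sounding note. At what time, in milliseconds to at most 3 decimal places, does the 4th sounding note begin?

1. 0.0ms @ 0 + 642.857ms (3/4)
2. 642.857ms @ 3/4 + 642.857ms (3/4)
3. 1285.714ms @ 3/2 + 428.571ms (1/2)
4. 1714.286ms @ 2 + 1714.286ms (2)

note 4 onset = 2b = 1714.286ms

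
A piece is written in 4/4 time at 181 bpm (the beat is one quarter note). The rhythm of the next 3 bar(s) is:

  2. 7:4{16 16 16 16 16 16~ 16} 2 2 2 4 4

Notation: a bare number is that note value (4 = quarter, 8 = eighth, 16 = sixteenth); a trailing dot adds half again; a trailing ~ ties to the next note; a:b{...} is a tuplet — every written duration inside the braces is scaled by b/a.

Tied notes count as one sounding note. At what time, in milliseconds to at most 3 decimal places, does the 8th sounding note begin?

1. 0.0ms @ 0 + 994.475ms (3)
2. 994.475ms @ 3 + 47.356ms (1/7)
3. 1041.831ms @ 22/7 + 47.356ms (1/7)
4. 1089.187ms @ 23/7 + 47.356ms (1/7)
5. 1136.543ms @ 24/7 + 47.356ms (1/7)
6. 1183.899ms @ 25/7 + 47.356ms (1/7)
7. 1231.255ms @ 26/7 + 94.712ms (2/7)
8. 1325.967ms @ 4 + 662.983ms (2)
9. 1988.95ms @ 6 + 662.983ms (2)
10. 2651.934ms @ 8 + 662.983ms (2)
11. 3314.917ms @ 10 + 331.492ms (1)
12. 3646.409ms @ 11 + 331.492ms (1)

note 8 onset = 4b = 1325.967ms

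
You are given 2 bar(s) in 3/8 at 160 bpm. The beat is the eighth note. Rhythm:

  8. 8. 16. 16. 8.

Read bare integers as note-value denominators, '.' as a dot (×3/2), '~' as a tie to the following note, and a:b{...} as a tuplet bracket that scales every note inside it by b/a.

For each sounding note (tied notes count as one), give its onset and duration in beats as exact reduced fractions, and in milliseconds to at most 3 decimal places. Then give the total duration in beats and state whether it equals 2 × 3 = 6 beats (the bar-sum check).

1) 0.0ms=0b +562.5ms=3/2b
2) 562.5ms=3/2b +562.5ms=3/2b
3) 1125.0ms=3b +281.25ms=3/4b
4) 1406.25ms=15/4b +281.25ms=3/4b
5) 1687.5ms=9/2b +562.5ms=3/2b
Σ=6b of 6 (160bpm 3/8) — PASS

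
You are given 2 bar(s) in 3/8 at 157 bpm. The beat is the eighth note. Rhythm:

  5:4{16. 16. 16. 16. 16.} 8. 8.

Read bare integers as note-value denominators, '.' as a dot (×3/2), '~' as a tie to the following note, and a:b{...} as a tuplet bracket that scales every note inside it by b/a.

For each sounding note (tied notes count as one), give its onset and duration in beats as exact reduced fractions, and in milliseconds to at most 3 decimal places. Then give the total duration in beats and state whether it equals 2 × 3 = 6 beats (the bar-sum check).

1) 0.0ms=0b +229.299ms=3/5b
2) 229.299ms=3/5b +229.299ms=3/5b
3) 458.599ms=6/5b +229.299ms=3/5b
4) 687.898ms=9/5b +229.299ms=3/5b
5) 917.197ms=12/5b +229.299ms=3/5b
6) 1146.497ms=3b +573.248ms=3/2b
7) 1719.745ms=9/2b +573.248ms=3/2b
Σ=6b of 6 (157bpm 3/8) — PASS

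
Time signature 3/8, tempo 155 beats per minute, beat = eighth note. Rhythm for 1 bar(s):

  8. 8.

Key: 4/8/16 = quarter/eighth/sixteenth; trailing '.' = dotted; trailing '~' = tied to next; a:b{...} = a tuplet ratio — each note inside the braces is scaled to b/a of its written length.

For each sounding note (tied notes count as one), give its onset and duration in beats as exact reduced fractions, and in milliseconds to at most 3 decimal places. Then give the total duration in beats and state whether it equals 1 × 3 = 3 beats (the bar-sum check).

1) 0.0ms=0b +580.645ms=3/2b
2) 580.645ms=3/2b +580.645ms=3/2b
Σ=3b of 3 (155bpm 3/8) — PASS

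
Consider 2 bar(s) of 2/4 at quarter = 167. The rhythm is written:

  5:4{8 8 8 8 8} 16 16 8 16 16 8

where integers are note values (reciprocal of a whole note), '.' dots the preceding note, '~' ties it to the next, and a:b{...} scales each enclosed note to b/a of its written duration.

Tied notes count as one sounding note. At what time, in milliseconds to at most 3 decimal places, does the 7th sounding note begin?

1. 0.0ms @ 0 + 143.713ms (2/5)
2. 143.713ms @ 2/5 + 143.713ms (2/5)
3. 287.425ms @ 4/5 + 143.713ms (2/5)
4. 431.138ms @ 6/5 + 143.713ms (2/5)
5. 574.85ms @ 8/5 + 143.713ms (2/5)
6. 718.563ms @ 2 + 89.82ms (1/4)
7. 808.383ms @ 9/4 + 89.82ms (1/4)
8. 898.204ms @ 5/2 + 179.641ms (1/2)
9. 1077.844ms @ 3 + 89.82ms (1/4)
10. 1167.665ms @ 13/4 + 89.82ms (1/4)
11. 1257.485ms @ 7/2 + 179.641ms (1/2)

note 7 onset = 9/4b = 808.383ms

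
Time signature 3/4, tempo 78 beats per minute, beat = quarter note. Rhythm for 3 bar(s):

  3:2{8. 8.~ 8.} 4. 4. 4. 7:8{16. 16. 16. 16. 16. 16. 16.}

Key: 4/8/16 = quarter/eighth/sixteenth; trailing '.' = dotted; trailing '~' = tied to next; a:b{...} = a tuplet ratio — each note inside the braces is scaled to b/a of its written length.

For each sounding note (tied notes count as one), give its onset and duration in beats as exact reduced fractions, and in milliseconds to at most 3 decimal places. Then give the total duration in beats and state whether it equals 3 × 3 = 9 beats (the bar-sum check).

1) 0.0ms=0b +384.615ms=1/2b
2) 384.615ms=1/2b +769.231ms=1b
3) 1153.846ms=3/2b +1153.846ms=3/2b
4) 2307.692ms=3b +1153.846ms=3/2b
5) 3461.538ms=9/2b +1153.846ms=3/2b
6) 4615.385ms=6b +329.67ms=3/7b
7) 4945.055ms=45/7b +329.67ms=3/7b
8) 5274.725ms=48/7b +329.67ms=3/7b
9) 5604.396ms=51/7b +329.67ms=3/7b
10) 5934.066ms=54/7b +329.67ms=3/7b
11) 6263.736ms=57/7b +329.67ms=3/7b
12) 6593.407ms=60/7b +329.67ms=3/7b
Σ=9b of 9 (78bpm 3/4) — PASS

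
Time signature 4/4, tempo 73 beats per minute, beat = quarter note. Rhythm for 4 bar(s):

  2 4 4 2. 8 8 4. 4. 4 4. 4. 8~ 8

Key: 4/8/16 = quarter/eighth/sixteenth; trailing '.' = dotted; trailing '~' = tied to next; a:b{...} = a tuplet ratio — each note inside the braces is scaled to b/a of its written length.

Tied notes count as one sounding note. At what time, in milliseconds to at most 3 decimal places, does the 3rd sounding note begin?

note 3 onset = 3b = 2465.753ms

1. 0.0ms @ 0 + 1643.836ms (2)
2. 1643.836ms @ 2 + 821.918ms (1)
3. 2465.753ms @ 3 + 821.918ms (1)
4. 3287.671ms @ 4 + 2465.753ms (3)
5. 5753.425ms @ 7 + 410.959ms (1/2)
6. 6164.384ms @ 15/2 + 410.959ms (1/2)
7. 6575.342ms @ 8 + 1232.877ms (3/2)
8. 7808.219ms @ 19/2 + 1232.877ms (3/2)
9. 9041.096ms @ 11 + 821.918ms (1)
10. 9863.014ms @ 12 + 1232.877ms (3/2)
11. 11095.89ms @ 27/2 + 1232.877ms (3/2)
12. 12328.767ms @ 15 + 821.918ms (1)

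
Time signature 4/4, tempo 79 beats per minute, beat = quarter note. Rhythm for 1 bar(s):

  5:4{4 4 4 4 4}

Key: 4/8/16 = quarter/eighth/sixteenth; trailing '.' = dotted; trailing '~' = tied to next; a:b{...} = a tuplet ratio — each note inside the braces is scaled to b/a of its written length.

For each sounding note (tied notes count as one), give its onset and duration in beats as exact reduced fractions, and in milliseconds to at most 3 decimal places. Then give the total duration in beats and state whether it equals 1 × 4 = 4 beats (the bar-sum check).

1) 0.0ms=0b +607.595ms=4/5b
2) 607.595ms=4/5b +607.595ms=4/5b
3) 1215.19ms=8/5b +607.595ms=4/5b
4) 1822.785ms=12/5b +607.595ms=4/5b
5) 2430.38ms=16/5b +607.595ms=4/5b
Σ=4b of 4 (79bpm 4/4) — PASS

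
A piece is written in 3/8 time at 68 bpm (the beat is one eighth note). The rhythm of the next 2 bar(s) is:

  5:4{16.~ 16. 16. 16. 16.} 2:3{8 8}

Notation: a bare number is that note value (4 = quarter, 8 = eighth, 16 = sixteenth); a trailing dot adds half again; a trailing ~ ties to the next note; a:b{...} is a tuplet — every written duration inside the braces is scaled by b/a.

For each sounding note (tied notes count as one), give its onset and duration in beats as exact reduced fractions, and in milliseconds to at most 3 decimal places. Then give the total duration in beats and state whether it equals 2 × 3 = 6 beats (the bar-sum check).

1) 0.0ms=0b +1058.824ms=6/5b
2) 1058.824ms=6/5b +529.412ms=3/5b
3) 1588.235ms=9/5b +529.412ms=3/5b
4) 2117.647ms=12/5b +529.412ms=3/5b
5) 2647.059ms=3b +1323.529ms=3/2b
6) 3970.588ms=9/2b +1323.529ms=3/2b
Σ=6b of 6 (68bpm 3/8) — PASS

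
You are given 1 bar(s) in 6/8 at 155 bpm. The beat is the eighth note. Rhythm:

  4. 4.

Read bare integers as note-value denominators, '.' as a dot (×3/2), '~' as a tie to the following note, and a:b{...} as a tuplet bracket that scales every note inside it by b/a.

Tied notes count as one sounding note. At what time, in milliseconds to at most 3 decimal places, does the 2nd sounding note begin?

1. 0.0ms @ 0 + 1161.29ms (3)
2. 1161.29ms @ 3 + 1161.29ms (3)

note 2 onset = 3b = 1161.29ms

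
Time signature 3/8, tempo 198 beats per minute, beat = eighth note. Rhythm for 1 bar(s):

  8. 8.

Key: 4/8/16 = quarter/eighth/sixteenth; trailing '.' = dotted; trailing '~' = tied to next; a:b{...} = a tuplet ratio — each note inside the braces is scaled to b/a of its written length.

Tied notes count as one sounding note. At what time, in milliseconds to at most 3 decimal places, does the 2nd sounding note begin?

note 2 onset = 3/2b = 454.545ms

1. 0.0ms @ 0 + 454.545ms (3/2)
2. 454.545ms @ 3/2 + 454.545ms (3/2)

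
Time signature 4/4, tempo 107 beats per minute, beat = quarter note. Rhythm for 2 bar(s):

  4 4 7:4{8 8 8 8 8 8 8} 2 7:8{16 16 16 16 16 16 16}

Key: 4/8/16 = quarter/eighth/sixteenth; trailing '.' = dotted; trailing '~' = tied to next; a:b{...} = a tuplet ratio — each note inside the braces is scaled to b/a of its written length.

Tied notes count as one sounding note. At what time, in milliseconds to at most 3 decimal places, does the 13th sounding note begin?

note 13 onset = 46/7b = 3684.913ms

1. 0.0ms @ 0 + 560.748ms (1)
2. 560.748ms @ 1 + 560.748ms (1)
3. 1121.495ms @ 2 + 160.214ms (2/7)
4. 1281.709ms @ 16/7 + 160.214ms (2/7)
5. 1441.923ms @ 18/7 + 160.214ms (2/7)
6. 1602.136ms @ 20/7 + 160.214ms (2/7)
7. 1762.35ms @ 22/7 + 160.214ms (2/7)
8. 1922.563ms @ 24/7 + 160.214ms (2/7)
9. 2082.777ms @ 26/7 + 160.214ms (2/7)
10. 2242.991ms @ 4 + 1121.495ms (2)
11. 3364.486ms @ 6 + 160.214ms (2/7)
12. 3524.7ms @ 44/7 + 160.214ms (2/7)
13. 3684.913ms @ 46/7 + 160.214ms (2/7)
14. 3845.127ms @ 48/7 + 160.214ms (2/7)
15. 4005.34ms @ 50/7 + 160.214ms (2/7)
16. 4165.554ms @ 52/7 + 160.214ms (2/7)
17. 4325.768ms @ 54/7 + 160.214ms (2/7)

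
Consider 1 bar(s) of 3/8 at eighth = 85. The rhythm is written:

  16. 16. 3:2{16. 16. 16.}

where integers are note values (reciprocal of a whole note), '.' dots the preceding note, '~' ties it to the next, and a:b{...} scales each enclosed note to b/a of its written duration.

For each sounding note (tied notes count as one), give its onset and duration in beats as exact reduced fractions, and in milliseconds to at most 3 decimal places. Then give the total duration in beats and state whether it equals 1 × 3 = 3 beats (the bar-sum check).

1) 0.0ms=0b +529.412ms=3/4b
2) 529.412ms=3/4b +529.412ms=3/4b
3) 1058.824ms=3/2b +352.941ms=1/2b
4) 1411.765ms=2b +352.941ms=1/2b
5) 1764.706ms=5/2b +352.941ms=1/2b
Σ=3b of 3 (85bpm 3/8) — PASS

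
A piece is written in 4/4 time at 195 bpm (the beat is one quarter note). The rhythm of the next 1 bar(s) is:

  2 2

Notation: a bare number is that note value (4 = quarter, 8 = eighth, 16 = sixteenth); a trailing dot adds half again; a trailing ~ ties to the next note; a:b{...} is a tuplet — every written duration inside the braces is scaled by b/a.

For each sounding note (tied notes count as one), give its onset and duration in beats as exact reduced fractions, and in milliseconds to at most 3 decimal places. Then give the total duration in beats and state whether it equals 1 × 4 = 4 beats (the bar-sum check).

1) 0.0ms=0b +615.385ms=2b
2) 615.385ms=2b +615.385ms=2b
Σ=4b of 4 (195bpm 4/4) — PASS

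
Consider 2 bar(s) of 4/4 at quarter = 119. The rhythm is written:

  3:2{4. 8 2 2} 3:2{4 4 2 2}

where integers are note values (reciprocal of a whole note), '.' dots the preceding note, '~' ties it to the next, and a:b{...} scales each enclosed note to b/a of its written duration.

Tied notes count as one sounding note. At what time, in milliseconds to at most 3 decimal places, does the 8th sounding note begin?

note 8 onset = 20/3b = 3361.345ms

1. 0.0ms @ 0 + 504.202ms (1)
2. 504.202ms @ 1 + 168.067ms (1/3)
3. 672.269ms @ 4/3 + 672.269ms (4/3)
4. 1344.538ms @ 8/3 + 672.269ms (4/3)
5. 2016.807ms @ 4 + 336.134ms (2/3)
6. 2352.941ms @ 14/3 + 336.134ms (2/3)
7. 2689.076ms @ 16/3 + 672.269ms (4/3)
8. 3361.345ms @ 20/3 + 672.269ms (4/3)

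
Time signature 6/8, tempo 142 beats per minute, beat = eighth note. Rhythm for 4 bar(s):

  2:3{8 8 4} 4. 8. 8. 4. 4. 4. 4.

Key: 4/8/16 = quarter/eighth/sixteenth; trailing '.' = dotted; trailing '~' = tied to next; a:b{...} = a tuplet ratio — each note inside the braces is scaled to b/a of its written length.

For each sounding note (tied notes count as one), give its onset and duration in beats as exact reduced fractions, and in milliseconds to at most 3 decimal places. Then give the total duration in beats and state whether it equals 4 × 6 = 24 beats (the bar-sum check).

1) 0.0ms=0b +633.803ms=3/2b
2) 633.803ms=3/2b +633.803ms=3/2b
3) 1267.606ms=3b +1267.606ms=3b
4) 2535.211ms=6b +1267.606ms=3b
5) 3802.817ms=9b +633.803ms=3/2b
6) 4436.62ms=21/2b +633.803ms=3/2b
7) 5070.423ms=12b +1267.606ms=3b
8) 6338.028ms=15b +1267.606ms=3b
9) 7605.634ms=18b +1267.606ms=3b
10) 8873.239ms=21b +1267.606ms=3b
Σ=24b of 24 (142bpm 6/8) — PASS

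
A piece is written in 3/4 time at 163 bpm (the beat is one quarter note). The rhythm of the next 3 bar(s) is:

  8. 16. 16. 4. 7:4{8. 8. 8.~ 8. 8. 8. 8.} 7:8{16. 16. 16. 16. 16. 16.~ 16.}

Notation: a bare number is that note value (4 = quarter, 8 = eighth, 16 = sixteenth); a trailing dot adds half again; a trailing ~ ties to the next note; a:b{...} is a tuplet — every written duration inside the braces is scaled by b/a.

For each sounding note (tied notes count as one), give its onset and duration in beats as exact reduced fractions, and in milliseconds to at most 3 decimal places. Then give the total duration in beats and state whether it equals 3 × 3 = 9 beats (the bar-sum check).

1) 0.0ms=0b +276.074ms=3/4b
2) 276.074ms=3/4b +138.037ms=3/8b
3) 414.11ms=9/8b +138.037ms=3/8b
4) 552.147ms=3/2b +552.147ms=3/2b
5) 1104.294ms=3b +157.756ms=3/7b
6) 1262.051ms=24/7b +157.756ms=3/7b
7) 1419.807ms=27/7b +315.513ms=6/7b
8) 1735.32ms=33/7b +157.756ms=3/7b
9) 1893.076ms=36/7b +157.756ms=3/7b
10) 2050.833ms=39/7b +157.756ms=3/7b
11) 2208.589ms=6b +157.756ms=3/7b
12) 2366.345ms=45/7b +157.756ms=3/7b
13) 2524.102ms=48/7b +157.756ms=3/7b
14) 2681.858ms=51/7b +157.756ms=3/7b
15) 2839.614ms=54/7b +157.756ms=3/7b
16) 2997.371ms=57/7b +315.513ms=6/7b
Σ=9b of 9 (163bpm 3/4) — PASS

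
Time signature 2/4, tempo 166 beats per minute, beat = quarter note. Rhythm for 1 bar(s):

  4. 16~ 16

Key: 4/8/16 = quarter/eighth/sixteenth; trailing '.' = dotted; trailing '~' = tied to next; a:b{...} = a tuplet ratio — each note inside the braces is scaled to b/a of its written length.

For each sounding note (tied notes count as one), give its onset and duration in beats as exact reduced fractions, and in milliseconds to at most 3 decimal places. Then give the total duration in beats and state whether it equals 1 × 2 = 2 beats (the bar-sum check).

1) 0.0ms=0b +542.169ms=3/2b
2) 542.169ms=3/2b +180.723ms=1/2b
Σ=2b of 2 (166bpm 2/4) — PASS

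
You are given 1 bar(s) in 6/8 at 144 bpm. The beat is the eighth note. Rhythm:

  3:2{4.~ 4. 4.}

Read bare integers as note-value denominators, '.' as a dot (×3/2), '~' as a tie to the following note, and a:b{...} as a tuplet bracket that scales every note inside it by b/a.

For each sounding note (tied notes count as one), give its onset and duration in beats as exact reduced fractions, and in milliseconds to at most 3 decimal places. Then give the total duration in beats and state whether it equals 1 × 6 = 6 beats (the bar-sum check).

1) 0.0ms=0b +1666.667ms=4b
2) 1666.667ms=4b +833.333ms=2b
Σ=6b of 6 (144bpm 6/8) — PASS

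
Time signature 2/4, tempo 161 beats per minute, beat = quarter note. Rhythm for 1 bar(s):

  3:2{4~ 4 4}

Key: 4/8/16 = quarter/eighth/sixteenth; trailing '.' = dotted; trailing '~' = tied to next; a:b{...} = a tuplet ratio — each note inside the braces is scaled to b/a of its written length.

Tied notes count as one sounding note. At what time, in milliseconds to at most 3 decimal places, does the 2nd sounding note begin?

1. 0.0ms @ 0 + 496.894ms (4/3)
2. 496.894ms @ 4/3 + 248.447ms (2/3)

note 2 onset = 4/3b = 496.894ms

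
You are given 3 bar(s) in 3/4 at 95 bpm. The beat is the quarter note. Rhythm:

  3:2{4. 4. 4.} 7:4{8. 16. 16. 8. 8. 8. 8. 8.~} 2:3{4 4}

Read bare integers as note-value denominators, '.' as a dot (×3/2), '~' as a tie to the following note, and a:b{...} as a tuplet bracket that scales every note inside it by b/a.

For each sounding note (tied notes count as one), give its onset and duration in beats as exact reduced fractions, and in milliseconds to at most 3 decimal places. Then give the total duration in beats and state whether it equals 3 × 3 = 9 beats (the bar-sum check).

1) 0.0ms=0b +631.579ms=1b
2) 631.579ms=1b +631.579ms=1b
3) 1263.158ms=2b +631.579ms=1b
4) 1894.737ms=3b +270.677ms=3/7b
5) 2165.414ms=24/7b +135.338ms=3/14b
6) 2300.752ms=51/14b +135.338ms=3/14b
7) 2436.09ms=27/7b +270.677ms=3/7b
8) 2706.767ms=30/7b +270.677ms=3/7b
9) 2977.444ms=33/7b +270.677ms=3/7b
10) 3248.12ms=36/7b +270.677ms=3/7b
11) 3518.797ms=39/7b +1218.045ms=27/14b
12) 4736.842ms=15/2b +947.368ms=3/2b
Σ=9b of 9 (95bpm 3/4) — PASS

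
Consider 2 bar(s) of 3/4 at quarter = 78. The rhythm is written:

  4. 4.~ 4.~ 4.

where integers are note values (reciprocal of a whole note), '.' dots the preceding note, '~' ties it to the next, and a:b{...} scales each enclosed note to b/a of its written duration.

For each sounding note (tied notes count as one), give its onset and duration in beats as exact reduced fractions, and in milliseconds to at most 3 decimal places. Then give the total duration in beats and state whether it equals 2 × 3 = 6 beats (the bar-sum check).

1) 0.0ms=0b +1153.846ms=3/2b
2) 1153.846ms=3/2b +3461.538ms=9/2b
Σ=6b of 6 (78bpm 3/4) — PASS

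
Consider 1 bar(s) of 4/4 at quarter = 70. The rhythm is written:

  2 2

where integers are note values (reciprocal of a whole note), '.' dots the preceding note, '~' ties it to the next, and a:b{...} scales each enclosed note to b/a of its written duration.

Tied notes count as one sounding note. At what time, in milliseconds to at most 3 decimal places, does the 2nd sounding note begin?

note 2 onset = 2b = 1714.286ms

1. 0.0ms @ 0 + 1714.286ms (2)
2. 1714.286ms @ 2 + 1714.286ms (2)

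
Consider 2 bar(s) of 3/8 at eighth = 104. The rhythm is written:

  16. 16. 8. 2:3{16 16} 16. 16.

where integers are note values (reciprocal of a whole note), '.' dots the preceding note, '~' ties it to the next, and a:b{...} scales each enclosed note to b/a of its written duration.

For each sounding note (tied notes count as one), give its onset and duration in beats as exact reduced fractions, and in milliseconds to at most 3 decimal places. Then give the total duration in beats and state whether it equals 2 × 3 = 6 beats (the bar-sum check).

1) 0.0ms=0b +432.692ms=3/4b
2) 432.692ms=3/4b +432.692ms=3/4b
3) 865.385ms=3/2b +865.385ms=3/2b
4) 1730.769ms=3b +432.692ms=3/4b
5) 2163.462ms=15/4b +432.692ms=3/4b
6) 2596.154ms=9/2b +432.692ms=3/4b
7) 3028.846ms=21/4b +432.692ms=3/4b
Σ=6b of 6 (104bpm 3/8) — PASS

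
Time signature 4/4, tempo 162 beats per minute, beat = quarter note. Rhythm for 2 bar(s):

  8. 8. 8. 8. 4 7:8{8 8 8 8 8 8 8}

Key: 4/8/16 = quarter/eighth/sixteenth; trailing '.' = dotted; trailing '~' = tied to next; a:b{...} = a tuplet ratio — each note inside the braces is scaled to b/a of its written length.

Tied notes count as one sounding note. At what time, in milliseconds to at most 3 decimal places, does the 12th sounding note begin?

1. 0.0ms @ 0 + 277.778ms (3/4)
2. 277.778ms @ 3/4 + 277.778ms (3/4)
3. 555.556ms @ 3/2 + 277.778ms (3/4)
4. 833.333ms @ 9/4 + 277.778ms (3/4)
5. 1111.111ms @ 3 + 370.37ms (1)
6. 1481.481ms @ 4 + 211.64ms (4/7)
7. 1693.122ms @ 32/7 + 211.64ms (4/7)
8. 1904.762ms @ 36/7 + 211.64ms (4/7)
9. 2116.402ms @ 40/7 + 211.64ms (4/7)
10. 2328.042ms @ 44/7 + 211.64ms (4/7)
11. 2539.683ms @ 48/7 + 211.64ms (4/7)
12. 2751.323ms @ 52/7 + 211.64ms (4/7)

note 12 onset = 52/7b = 2751.323ms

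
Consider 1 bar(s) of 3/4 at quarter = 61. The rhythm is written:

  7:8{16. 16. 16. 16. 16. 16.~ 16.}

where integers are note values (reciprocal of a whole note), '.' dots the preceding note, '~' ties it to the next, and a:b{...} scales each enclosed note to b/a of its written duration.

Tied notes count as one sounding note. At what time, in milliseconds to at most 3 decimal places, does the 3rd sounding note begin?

1. 0.0ms @ 0 + 421.546ms (3/7)
2. 421.546ms @ 3/7 + 421.546ms (3/7)
3. 843.091ms @ 6/7 + 421.546ms (3/7)
4. 1264.637ms @ 9/7 + 421.546ms (3/7)
5. 1686.183ms @ 12/7 + 421.546ms (3/7)
6. 2107.728ms @ 15/7 + 843.091ms (6/7)

note 3 onset = 6/7b = 843.091ms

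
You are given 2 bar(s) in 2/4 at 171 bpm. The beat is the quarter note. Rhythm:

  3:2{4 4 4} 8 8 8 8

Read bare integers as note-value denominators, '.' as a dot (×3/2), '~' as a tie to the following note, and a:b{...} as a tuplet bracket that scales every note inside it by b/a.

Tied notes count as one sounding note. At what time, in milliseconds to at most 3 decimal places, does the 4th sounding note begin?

1. 0.0ms @ 0 + 233.918ms (2/3)
2. 233.918ms @ 2/3 + 233.918ms (2/3)
3. 467.836ms @ 4/3 + 233.918ms (2/3)
4. 701.754ms @ 2 + 175.439ms (1/2)
5. 877.193ms @ 5/2 + 175.439ms (1/2)
6. 1052.632ms @ 3 + 175.439ms (1/2)
7. 1228.07ms @ 7/2 + 175.439ms (1/2)

note 4 onset = 2b = 701.754ms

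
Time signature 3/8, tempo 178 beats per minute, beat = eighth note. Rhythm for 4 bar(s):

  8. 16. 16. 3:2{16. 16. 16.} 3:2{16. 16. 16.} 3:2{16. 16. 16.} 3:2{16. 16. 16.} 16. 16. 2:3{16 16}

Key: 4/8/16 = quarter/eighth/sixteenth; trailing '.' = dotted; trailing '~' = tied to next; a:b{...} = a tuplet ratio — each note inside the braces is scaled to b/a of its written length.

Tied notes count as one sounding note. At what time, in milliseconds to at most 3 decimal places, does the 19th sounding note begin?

1. 0.0ms @ 0 + 505.618ms (3/2)
2. 505.618ms @ 3/2 + 252.809ms (3/4)
3. 758.427ms @ 9/4 + 252.809ms (3/4)
4. 1011.236ms @ 3 + 168.539ms (1/2)
5. 1179.775ms @ 7/2 + 168.539ms (1/2)
6. 1348.315ms @ 4 + 168.539ms (1/2)
7. 1516.854ms @ 9/2 + 168.539ms (1/2)
8. 1685.393ms @ 5 + 168.539ms (1/2)
9. 1853.933ms @ 11/2 + 168.539ms (1/2)
10. 2022.472ms @ 6 + 168.539ms (1/2)
11. 2191.011ms @ 13/2 + 168.539ms (1/2)
12. 2359.551ms @ 7 + 168.539ms (1/2)
13. 2528.09ms @ 15/2 + 168.539ms (1/2)
14. 2696.629ms @ 8 + 168.539ms (1/2)
15. 2865.169ms @ 17/2 + 168.539ms (1/2)
16. 3033.708ms @ 9 + 252.809ms (3/4)
17. 3286.517ms @ 39/4 + 252.809ms (3/4)
18. 3539.326ms @ 21/2 + 252.809ms (3/4)
19. 3792.135ms @ 45/4 + 252.809ms (3/4)

note 19 onset = 45/4b = 3792.135ms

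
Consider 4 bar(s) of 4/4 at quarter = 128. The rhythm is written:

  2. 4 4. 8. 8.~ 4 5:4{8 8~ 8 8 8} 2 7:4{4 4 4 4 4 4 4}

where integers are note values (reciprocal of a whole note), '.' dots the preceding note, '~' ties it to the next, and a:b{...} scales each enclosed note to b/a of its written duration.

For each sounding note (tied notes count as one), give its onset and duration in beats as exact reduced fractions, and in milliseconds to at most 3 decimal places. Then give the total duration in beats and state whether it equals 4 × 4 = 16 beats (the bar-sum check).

1) 0.0ms=0b +1406.25ms=3b
2) 1406.25ms=3b +468.75ms=1b
3) 1875.0ms=4b +703.125ms=3/2b
4) 2578.125ms=11/2b +351.562ms=3/4b
5) 2929.688ms=25/4b +820.312ms=7/4b
6) 3750.0ms=8b +187.5ms=2/5b
7) 3937.5ms=42/5b +375.0ms=4/5b
8) 4312.5ms=46/5b +187.5ms=2/5b
9) 4500.0ms=48/5b +187.5ms=2/5b
10) 4687.5ms=10b +937.5ms=2b
11) 5625.0ms=12b +267.857ms=4/7b
12) 5892.857ms=88/7b +267.857ms=4/7b
13) 6160.714ms=92/7b +267.857ms=4/7b
14) 6428.571ms=96/7b +267.857ms=4/7b
15) 6696.429ms=100/7b +267.857ms=4/7b
16) 6964.286ms=104/7b +267.857ms=4/7b
17) 7232.143ms=108/7b +267.857ms=4/7b
Σ=16b of 16 (128bpm 4/4) — PASS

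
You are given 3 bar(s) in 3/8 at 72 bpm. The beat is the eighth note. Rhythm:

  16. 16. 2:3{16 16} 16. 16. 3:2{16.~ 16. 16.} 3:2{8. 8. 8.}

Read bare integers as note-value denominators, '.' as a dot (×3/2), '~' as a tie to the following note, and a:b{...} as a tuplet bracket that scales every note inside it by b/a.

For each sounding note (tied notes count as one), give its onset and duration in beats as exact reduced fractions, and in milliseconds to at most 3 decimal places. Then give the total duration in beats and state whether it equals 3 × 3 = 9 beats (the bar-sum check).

1) 0.0ms=0b +625.0ms=3/4b
2) 625.0ms=3/4b +625.0ms=3/4b
3) 1250.0ms=3/2b +625.0ms=3/4b
4) 1875.0ms=9/4b +625.0ms=3/4b
5) 2500.0ms=3b +625.0ms=3/4b
6) 3125.0ms=15/4b +625.0ms=3/4b
7) 3750.0ms=9/2b +833.333ms=1b
8) 4583.333ms=11/2b +416.667ms=1/2b
9) 5000.0ms=6b +833.333ms=1b
10) 5833.333ms=7b +833.333ms=1b
11) 6666.667ms=8b +833.333ms=1b
Σ=9b of 9 (72bpm 3/8) — PASS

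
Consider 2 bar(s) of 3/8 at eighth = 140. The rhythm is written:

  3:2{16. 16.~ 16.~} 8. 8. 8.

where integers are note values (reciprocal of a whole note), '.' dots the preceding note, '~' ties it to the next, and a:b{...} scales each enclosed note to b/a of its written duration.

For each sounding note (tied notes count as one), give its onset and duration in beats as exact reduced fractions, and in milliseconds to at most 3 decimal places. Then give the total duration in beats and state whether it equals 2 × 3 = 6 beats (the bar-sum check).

1) 0.0ms=0b +214.286ms=1/2b
2) 214.286ms=1/2b +1071.429ms=5/2b
3) 1285.714ms=3b +642.857ms=3/2b
4) 1928.571ms=9/2b +642.857ms=3/2b
Σ=6b of 6 (140bpm 3/8) — PASS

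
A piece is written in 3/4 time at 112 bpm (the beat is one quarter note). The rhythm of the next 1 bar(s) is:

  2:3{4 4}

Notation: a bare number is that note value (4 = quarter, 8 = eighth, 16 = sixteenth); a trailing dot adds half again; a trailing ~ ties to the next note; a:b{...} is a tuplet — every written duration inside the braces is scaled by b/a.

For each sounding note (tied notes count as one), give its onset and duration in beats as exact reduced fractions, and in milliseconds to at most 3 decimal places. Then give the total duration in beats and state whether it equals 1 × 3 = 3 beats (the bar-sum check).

1) 0.0ms=0b +803.571ms=3/2b
2) 803.571ms=3/2b +803.571ms=3/2b
Σ=3b of 3 (112bpm 3/4) — PASS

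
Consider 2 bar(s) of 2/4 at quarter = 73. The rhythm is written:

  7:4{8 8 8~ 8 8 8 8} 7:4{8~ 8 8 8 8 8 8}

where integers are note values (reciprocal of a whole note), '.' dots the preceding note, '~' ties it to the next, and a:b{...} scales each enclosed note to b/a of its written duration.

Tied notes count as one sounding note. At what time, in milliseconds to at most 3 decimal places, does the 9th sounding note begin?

note 9 onset = 20/7b = 2348.337ms

1. 0.0ms @ 0 + 234.834ms (2/7)
2. 234.834ms @ 2/7 + 234.834ms (2/7)
3. 469.667ms @ 4/7 + 469.667ms (4/7)
4. 939.335ms @ 8/7 + 234.834ms (2/7)
5. 1174.168ms @ 10/7 + 234.834ms (2/7)
6. 1409.002ms @ 12/7 + 234.834ms (2/7)
7. 1643.836ms @ 2 + 469.667ms (4/7)
8. 2113.503ms @ 18/7 + 234.834ms (2/7)
9. 2348.337ms @ 20/7 + 234.834ms (2/7)
10. 2583.17ms @ 22/7 + 234.834ms (2/7)
11. 2818.004ms @ 24/7 + 234.834ms (2/7)
12. 3052.838ms @ 26/7 + 234.834ms (2/7)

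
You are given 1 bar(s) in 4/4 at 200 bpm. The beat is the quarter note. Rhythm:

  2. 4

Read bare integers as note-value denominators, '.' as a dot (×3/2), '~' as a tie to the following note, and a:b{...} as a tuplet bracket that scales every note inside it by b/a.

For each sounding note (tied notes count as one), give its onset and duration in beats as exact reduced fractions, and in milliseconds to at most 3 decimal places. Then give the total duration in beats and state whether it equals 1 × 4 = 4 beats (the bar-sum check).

1) 0.0ms=0b +900.0ms=3b
2) 900.0ms=3b +300.0ms=1b
Σ=4b of 4 (200bpm 4/4) — PASS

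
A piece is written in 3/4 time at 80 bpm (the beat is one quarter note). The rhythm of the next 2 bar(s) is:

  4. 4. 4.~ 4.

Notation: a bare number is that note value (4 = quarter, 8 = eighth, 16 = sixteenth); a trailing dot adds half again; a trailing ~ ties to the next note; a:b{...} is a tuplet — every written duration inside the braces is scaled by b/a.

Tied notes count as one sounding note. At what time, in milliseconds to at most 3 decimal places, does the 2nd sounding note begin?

note 2 onset = 3/2b = 1125.0ms

1. 0.0ms @ 0 + 1125.0ms (3/2)
2. 1125.0ms @ 3/2 + 1125.0ms (3/2)
3. 2250.0ms @ 3 + 2250.0ms (3)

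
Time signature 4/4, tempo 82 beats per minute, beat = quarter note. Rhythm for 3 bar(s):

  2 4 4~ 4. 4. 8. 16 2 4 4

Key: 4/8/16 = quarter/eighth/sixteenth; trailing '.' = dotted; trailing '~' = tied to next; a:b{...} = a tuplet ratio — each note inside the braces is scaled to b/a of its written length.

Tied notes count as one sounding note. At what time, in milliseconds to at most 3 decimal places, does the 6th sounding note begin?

note 6 onset = 31/4b = 5670.732ms

1. 0.0ms @ 0 + 1463.415ms (2)
2. 1463.415ms @ 2 + 731.707ms (1)
3. 2195.122ms @ 3 + 1829.268ms (5/2)
4. 4024.39ms @ 11/2 + 1097.561ms (3/2)
5. 5121.951ms @ 7 + 548.78ms (3/4)
6. 5670.732ms @ 31/4 + 182.927ms (1/4)
7. 5853.659ms @ 8 + 1463.415ms (2)
8. 7317.073ms @ 10 + 731.707ms (1)
9. 8048.78ms @ 11 + 731.707ms (1)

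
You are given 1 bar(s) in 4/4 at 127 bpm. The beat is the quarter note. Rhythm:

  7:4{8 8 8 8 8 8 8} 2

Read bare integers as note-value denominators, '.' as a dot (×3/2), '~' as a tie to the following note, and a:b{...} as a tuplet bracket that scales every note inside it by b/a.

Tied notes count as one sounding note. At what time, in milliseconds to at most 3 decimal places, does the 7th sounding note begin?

note 7 onset = 12/7b = 809.899ms

1. 0.0ms @ 0 + 134.983ms (2/7)
2. 134.983ms @ 2/7 + 134.983ms (2/7)
3. 269.966ms @ 4/7 + 134.983ms (2/7)
4. 404.949ms @ 6/7 + 134.983ms (2/7)
5. 539.933ms @ 8/7 + 134.983ms (2/7)
6. 674.916ms @ 10/7 + 134.983ms (2/7)
7. 809.899ms @ 12/7 + 134.983ms (2/7)
8. 944.882ms @ 2 + 944.882ms (2)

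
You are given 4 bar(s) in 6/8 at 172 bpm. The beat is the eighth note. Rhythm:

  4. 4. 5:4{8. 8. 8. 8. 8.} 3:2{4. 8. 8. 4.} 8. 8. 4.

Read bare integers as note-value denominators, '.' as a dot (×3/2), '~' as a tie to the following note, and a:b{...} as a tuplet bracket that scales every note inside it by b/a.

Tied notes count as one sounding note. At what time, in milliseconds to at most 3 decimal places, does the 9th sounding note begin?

1. 0.0ms @ 0 + 1046.512ms (3)
2. 1046.512ms @ 3 + 1046.512ms (3)
3. 2093.023ms @ 6 + 418.605ms (6/5)
4. 2511.628ms @ 36/5 + 418.605ms (6/5)
5. 2930.233ms @ 42/5 + 418.605ms (6/5)
6. 3348.837ms @ 48/5 + 418.605ms (6/5)
7. 3767.442ms @ 54/5 + 418.605ms (6/5)
8. 4186.047ms @ 12 + 697.674ms (2)
9. 4883.721ms @ 14 + 348.837ms (1)
10. 5232.558ms @ 15 + 348.837ms (1)
11. 5581.395ms @ 16 + 697.674ms (2)
12. 6279.07ms @ 18 + 523.256ms (3/2)
13. 6802.326ms @ 39/2 + 523.256ms (3/2)
14. 7325.581ms @ 21 + 1046.512ms (3)

note 9 onset = 14b = 4883.721ms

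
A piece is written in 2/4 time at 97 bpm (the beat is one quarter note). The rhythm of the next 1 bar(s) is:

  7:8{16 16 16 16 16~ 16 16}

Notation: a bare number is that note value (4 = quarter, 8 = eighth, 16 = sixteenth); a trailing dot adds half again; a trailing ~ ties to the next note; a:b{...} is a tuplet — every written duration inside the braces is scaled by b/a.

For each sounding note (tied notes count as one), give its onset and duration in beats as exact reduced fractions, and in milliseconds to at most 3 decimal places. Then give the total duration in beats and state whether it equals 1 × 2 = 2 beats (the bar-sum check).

1) 0.0ms=0b +176.73ms=2/7b
2) 176.73ms=2/7b +176.73ms=2/7b
3) 353.461ms=4/7b +176.73ms=2/7b
4) 530.191ms=6/7b +176.73ms=2/7b
5) 706.922ms=8/7b +353.461ms=4/7b
6) 1060.383ms=12/7b +176.73ms=2/7b
Σ=2b of 2 (97bpm 2/4) — PASS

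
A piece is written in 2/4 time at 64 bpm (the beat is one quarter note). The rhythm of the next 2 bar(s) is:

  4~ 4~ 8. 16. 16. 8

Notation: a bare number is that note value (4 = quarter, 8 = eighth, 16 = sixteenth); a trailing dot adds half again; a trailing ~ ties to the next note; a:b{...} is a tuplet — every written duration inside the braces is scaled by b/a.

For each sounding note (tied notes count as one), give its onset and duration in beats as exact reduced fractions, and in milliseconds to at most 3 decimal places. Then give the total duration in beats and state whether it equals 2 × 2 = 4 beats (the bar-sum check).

1) 0.0ms=0b +2578.125ms=11/4b
2) 2578.125ms=11/4b +351.562ms=3/8b
3) 2929.688ms=25/8b +351.562ms=3/8b
4) 3281.25ms=7/2b +468.75ms=1/2b
Σ=4b of 4 (64bpm 2/4) — PASS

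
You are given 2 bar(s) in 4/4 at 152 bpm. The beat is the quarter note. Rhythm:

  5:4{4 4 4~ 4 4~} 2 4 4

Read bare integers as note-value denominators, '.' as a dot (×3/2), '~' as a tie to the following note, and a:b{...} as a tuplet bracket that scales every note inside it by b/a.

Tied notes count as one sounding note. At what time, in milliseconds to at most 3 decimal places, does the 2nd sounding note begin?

note 2 onset = 4/5b = 315.789ms

1. 0.0ms @ 0 + 315.789ms (4/5)
2. 315.789ms @ 4/5 + 315.789ms (4/5)
3. 631.579ms @ 8/5 + 631.579ms (8/5)
4. 1263.158ms @ 16/5 + 1105.263ms (14/5)
5. 2368.421ms @ 6 + 394.737ms (1)
6. 2763.158ms @ 7 + 394.737ms (1)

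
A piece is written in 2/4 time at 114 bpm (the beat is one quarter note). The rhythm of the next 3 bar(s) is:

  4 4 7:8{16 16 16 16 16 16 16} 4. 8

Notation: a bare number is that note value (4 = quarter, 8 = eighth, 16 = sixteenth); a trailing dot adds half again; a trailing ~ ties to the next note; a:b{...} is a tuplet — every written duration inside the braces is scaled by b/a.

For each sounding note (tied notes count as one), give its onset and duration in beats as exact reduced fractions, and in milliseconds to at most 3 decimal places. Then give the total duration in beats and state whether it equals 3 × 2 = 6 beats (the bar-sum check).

1) 0.0ms=0b +526.316ms=1b
2) 526.316ms=1b +526.316ms=1b
3) 1052.632ms=2b +150.376ms=2/7b
4) 1203.008ms=16/7b +150.376ms=2/7b
5) 1353.383ms=18/7b +150.376ms=2/7b
6) 1503.759ms=20/7b +150.376ms=2/7b
7) 1654.135ms=22/7b +150.376ms=2/7b
8) 1804.511ms=24/7b +150.376ms=2/7b
9) 1954.887ms=26/7b +150.376ms=2/7b
10) 2105.263ms=4b +789.474ms=3/2b
11) 2894.737ms=11/2b +263.158ms=1/2b
Σ=6b of 6 (114bpm 2/4) — PASS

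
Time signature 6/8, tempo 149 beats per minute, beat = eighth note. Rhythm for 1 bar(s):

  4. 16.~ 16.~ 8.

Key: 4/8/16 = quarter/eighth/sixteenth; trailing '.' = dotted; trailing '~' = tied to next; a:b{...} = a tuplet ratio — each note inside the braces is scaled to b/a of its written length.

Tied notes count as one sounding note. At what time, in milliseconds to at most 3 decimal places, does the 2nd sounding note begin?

note 2 onset = 3b = 1208.054ms

1. 0.0ms @ 0 + 1208.054ms (3)
2. 1208.054ms @ 3 + 1208.054ms (3)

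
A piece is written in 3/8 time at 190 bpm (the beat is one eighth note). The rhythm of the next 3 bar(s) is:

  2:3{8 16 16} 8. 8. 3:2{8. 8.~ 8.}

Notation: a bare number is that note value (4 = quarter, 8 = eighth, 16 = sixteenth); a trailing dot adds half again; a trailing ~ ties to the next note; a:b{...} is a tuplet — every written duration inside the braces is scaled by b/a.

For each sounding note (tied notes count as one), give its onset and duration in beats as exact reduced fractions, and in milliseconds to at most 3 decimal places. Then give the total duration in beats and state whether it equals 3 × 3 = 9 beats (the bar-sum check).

1) 0.0ms=0b +473.684ms=3/2b
2) 473.684ms=3/2b +236.842ms=3/4b
3) 710.526ms=9/4b +236.842ms=3/4b
4) 947.368ms=3b +473.684ms=3/2b
5) 1421.053ms=9/2b +473.684ms=3/2b
6) 1894.737ms=6b +315.789ms=1b
7) 2210.526ms=7b +631.579ms=2b
Σ=9b of 9 (190bpm 3/8) — PASS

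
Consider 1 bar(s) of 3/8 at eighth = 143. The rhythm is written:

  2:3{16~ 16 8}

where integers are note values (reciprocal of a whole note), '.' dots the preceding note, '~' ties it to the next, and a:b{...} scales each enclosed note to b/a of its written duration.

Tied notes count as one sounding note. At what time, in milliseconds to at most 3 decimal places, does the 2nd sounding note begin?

note 2 onset = 3/2b = 629.371ms

1. 0.0ms @ 0 + 629.371ms (3/2)
2. 629.371ms @ 3/2 + 629.371ms (3/2)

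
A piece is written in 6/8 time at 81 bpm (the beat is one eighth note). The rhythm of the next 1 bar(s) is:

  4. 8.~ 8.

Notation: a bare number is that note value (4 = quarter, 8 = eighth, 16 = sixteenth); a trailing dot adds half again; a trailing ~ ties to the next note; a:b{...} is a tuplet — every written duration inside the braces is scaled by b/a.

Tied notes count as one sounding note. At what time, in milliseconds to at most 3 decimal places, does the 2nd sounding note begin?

note 2 onset = 3b = 2222.222ms

1. 0.0ms @ 0 + 2222.222ms (3)
2. 2222.222ms @ 3 + 2222.222ms (3)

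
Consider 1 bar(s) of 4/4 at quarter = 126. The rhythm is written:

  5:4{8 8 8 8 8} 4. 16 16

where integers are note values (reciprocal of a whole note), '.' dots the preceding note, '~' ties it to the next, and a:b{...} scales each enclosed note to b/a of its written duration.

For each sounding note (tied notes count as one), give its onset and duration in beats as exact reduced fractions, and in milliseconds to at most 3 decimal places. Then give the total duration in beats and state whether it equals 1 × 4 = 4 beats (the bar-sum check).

1) 0.0ms=0b +190.476ms=2/5b
2) 190.476ms=2/5b +190.476ms=2/5b
3) 380.952ms=4/5b +190.476ms=2/5b
4) 571.429ms=6/5b +190.476ms=2/5b
5) 761.905ms=8/5b +190.476ms=2/5b
6) 952.381ms=2b +714.286ms=3/2b
7) 1666.667ms=7/2b +119.048ms=1/4b
8) 1785.714ms=15/4b +119.048ms=1/4b
Σ=4b of 4 (126bpm 4/4) — PASS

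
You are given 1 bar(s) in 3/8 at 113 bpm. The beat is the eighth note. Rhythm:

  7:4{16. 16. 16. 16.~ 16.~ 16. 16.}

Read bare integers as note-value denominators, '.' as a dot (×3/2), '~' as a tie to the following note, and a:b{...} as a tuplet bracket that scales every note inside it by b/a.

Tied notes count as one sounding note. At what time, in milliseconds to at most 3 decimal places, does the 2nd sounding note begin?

1. 0.0ms @ 0 + 227.56ms (3/7)
2. 227.56ms @ 3/7 + 227.56ms (3/7)
3. 455.12ms @ 6/7 + 227.56ms (3/7)
4. 682.68ms @ 9/7 + 682.68ms (9/7)
5. 1365.36ms @ 18/7 + 227.56ms (3/7)

note 2 onset = 3/7b = 227.56ms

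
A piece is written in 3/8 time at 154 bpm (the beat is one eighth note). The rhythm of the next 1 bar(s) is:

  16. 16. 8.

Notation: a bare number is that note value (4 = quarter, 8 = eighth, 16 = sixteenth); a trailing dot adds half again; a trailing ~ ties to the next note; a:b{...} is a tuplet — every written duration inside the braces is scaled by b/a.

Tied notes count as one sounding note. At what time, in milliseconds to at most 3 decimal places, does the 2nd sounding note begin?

note 2 onset = 3/4b = 292.208ms

1. 0.0ms @ 0 + 292.208ms (3/4)
2. 292.208ms @ 3/4 + 292.208ms (3/4)
3. 584.416ms @ 3/2 + 584.416ms (3/2)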